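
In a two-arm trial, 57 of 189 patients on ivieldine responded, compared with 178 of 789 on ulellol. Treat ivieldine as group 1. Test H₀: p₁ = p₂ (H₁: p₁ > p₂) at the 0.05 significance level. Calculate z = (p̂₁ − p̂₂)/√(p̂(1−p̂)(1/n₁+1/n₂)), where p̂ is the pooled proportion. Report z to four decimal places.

p̂₁ = 57/189 = 0.301587, p̂₂ = 178/789 = 0.225602.
Pooled p̂ = (57+178)/(189+789) = 235/978 = 0.240286.
SE = √(p̂(1−p̂)(1/n₁+1/n₂)) = √(0.240286·0.759714·0.00655843) = √(0.00119723) = 0.034601.
z = (0.301587 − 0.225602)/0.034601 = 0.075985/0.034601 = 2.1960.
p-value = P(Z > 2.196) ≈ 0.0140. With α = 0.05, reject H₀.

z = 2.1960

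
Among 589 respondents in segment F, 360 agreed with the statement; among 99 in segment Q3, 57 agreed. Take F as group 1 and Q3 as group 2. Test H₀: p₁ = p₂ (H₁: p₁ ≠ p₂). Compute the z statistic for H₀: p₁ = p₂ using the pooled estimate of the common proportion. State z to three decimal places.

p̂₁ = 360/589 ≈ 0.61121, p̂₂ = 57/99 ≈ 0.57576.
Pooled p̂ = (360+57)/(589+99) = 417/688 = 0.60610.
SE = √(0.238742 × 0.0117988) = 0.05307.
z = (0.61121 − 0.57576)/0.05307 = 0.03545/0.05307 = 0.668.
Two-sided p-value ≈ 2·Φ(−0.668) = 0.5042.

z = 0.668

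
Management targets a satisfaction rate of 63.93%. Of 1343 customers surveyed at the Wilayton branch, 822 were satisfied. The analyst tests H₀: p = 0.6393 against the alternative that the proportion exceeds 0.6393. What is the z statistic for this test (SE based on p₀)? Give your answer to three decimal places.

z = -2.079

p̂ = 822/1343 ≈ 0.61206.
Under H₀, SE = √(0.6393·0.3607/1343) = √(0.000171702) = 0.01310.
z = (0.61206 − 0.6393)/0.01310 = -0.02724/0.01310 = -2.079.
p-value = P(Z > -2.079) ≈ 0.9812.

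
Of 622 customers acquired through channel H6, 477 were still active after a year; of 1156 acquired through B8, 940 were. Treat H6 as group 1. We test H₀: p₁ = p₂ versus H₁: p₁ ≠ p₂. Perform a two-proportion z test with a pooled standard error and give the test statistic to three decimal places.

z = -2.313

p̂₁ = 477/622 ≈ 0.76688, p̂₂ = 940/1156 ≈ 0.81315.
Pooled p̂ = (477+940)/(622+1156) = 1417/1778 = 0.79696.
SE = √(p̂(1−p̂)(1/n₁+1/n₂)) = √(0.79696·0.20304·0.00247277) = √(0.000400126) = 0.02000.
z = (0.76688 − 0.81315)/0.02000 = -0.04627/0.02000 = -2.313.
Two-sided p-value ≈ 2·Φ(−2.313) = 0.0207.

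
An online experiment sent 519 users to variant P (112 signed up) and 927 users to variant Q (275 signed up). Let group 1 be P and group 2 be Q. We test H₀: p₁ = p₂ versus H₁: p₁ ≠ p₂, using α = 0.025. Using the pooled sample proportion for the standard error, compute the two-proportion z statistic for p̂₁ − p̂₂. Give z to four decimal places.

z = -3.3313

p̂₁ = 112/519 ≈ 0.2157996, p̂₂ = 275/927 ≈ 0.2966559.
Pooled p̂ = (112+275)/(519+927) = 387/1446 = 0.2676349.
SE = √(0.196006 × 0.00300553) = 0.0242715.
z = (0.2157996 − 0.2966559)/0.0242715 = -0.0808563/0.0242715 = -3.3313.
Two-sided p-value ≈ 2·Φ(−3.331) = 0.0009, so at α = 0.025 we reject H₀.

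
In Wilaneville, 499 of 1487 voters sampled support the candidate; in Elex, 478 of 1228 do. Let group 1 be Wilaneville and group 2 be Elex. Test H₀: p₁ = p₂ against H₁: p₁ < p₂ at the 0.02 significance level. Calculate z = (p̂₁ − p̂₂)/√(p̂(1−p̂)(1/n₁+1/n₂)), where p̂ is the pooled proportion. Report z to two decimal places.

p̂₁ = 499/1487 = 0.3356, p̂₂ = 478/1228 = 0.3893.
Pooled p̂ = (499+478)/(1487+1228) = 977/2715 = 0.3599.
SE = √(0.230359 × 0.00148683) = 0.0185.
z = (0.3356 − 0.3893)/0.0185 = -0.0537/0.0185 = -2.90.
p-value = P(Z < -2.900) ≈ 0.0019. With α = 0.02, reject H₀.

z = -2.90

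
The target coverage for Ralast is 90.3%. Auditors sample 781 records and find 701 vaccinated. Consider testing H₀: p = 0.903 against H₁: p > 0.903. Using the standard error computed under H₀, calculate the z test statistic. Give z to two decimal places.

z = -0.51

p̂ = 701/781 ≈ 0.8976.
SE = √(p₀(1−p₀)/n) = √(0.087591/781) = 0.0106.
z = (0.8976 − 0.903)/0.0106 = -0.0054/0.0106 = -0.51.
p-value = P(Z > -0.513) ≈ 0.6960.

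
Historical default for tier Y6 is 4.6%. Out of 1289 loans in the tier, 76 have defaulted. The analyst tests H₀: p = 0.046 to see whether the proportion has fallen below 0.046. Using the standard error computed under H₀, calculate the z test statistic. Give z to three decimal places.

z = 2.221

p̂ = 76/1289 ≈ 0.058960.
SE = √(p₀(1−p₀)/n) = √(0.043884/1289) = 0.005835.
z = (0.058960 − 0.046)/0.005835 = 0.012960/0.005835 = 2.221.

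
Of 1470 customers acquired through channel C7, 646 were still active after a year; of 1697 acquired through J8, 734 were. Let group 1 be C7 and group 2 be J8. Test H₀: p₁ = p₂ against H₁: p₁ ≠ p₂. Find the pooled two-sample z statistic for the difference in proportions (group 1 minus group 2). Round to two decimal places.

z = 0.39

p̂₁ = 646/1470 ≈ 0.43946, p̂₂ = 734/1697 ≈ 0.43253.
Pooled p̂ = (646+734)/(1470+1697) = 1380/3167 = 0.43574.
SE = √(0.245871 × 0.00126955) = 0.01767.
z = (0.43946 − 0.43253)/0.01767 = 0.00693/0.01767 = 0.39.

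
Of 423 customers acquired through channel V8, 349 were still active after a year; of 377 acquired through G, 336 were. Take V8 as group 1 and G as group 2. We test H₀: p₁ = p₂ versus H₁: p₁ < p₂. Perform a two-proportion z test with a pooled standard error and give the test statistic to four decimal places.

z = -2.6636

p̂₁ = 349/423 = 0.825059, p̂₂ = 336/377 = 0.891247.
Pooled p̂ = (349+336)/(423+377) = 685/800 = 0.856250.
SE = √(p̂(1−p̂)(1/n₁+1/n₂)) = √(0.856250·0.143750·0.00501659) = √(0.000617471) = 0.024849.
z = (0.825059 − 0.891247)/0.024849 = -0.066188/0.024849 = -2.6636.
p-value = P(Z < -2.664) ≈ 0.0039.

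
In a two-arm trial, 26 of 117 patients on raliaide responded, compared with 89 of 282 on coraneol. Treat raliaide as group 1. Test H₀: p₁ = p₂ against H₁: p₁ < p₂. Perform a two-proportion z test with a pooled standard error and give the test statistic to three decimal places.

z = -1.875

p̂₁ = 26/117 ≈ 0.22222, p̂₂ = 89/282 ≈ 0.31560.
Pooled p̂ = (26+89)/(117+282) = 115/399 = 0.28822.
SE = √(p̂(1−p̂)(1/n₁+1/n₂)) = √(0.28822·0.71178·0.0120931) = √(0.00248089) = 0.04981.
z = (0.22222 − 0.31560)/0.04981 = -0.09338/0.04981 = -1.875.
p-value = P(Z < -1.875) ≈ 0.0304.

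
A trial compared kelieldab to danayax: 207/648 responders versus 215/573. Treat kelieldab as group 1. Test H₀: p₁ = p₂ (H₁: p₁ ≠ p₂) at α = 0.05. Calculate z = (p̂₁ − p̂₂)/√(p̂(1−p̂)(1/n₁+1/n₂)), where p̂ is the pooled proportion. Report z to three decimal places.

p̂₁ = 207/648 = 0.31944, p̂₂ = 215/573 = 0.37522.
Pooled p̂ = (207+215)/(648+573) = 422/1221 = 0.34562.
SE = √(p̂(1−p̂)(1/n₁+1/n₂)) = √(0.34562·0.65438·0.00328841) = √(0.000743728) = 0.02727.
z = (0.31944 − 0.37522)/0.02727 = -0.05578/0.02727 = -2.045.
Two-sided p-value ≈ 2·Φ(−2.045) = 0.0408. With α = 0.05, reject H₀.

z = -2.045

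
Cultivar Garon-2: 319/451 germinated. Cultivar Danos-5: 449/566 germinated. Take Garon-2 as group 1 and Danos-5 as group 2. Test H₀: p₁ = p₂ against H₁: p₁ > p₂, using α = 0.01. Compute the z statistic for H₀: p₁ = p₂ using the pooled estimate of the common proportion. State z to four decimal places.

p̂₁ = 319/451 ≈ 0.707317, p̂₂ = 449/566 ≈ 0.793286.
Pooled p̂ = (319+449)/(451+566) = 768/1017 = 0.755162.
SE = √(0.184892 × 0.00398408) = 0.027141.
z = (0.707317 − 0.793286)/0.027141 = -0.085969/0.027141 = -3.1675.
p-value = P(Z > -3.168) ≈ 0.9992. With α = 0.01, fail to reject H₀.

z = -3.1675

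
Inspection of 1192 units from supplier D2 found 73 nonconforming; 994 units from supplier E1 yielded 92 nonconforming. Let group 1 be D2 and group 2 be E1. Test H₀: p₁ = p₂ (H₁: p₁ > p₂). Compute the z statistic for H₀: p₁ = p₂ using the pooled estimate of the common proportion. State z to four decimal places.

z = -2.7597

p̂₁ = 73/1192 = 0.0612416, p̂₂ = 92/994 = 0.0925553.
Pooled p̂ = (73+92)/(1192+994) = 165/2186 = 0.0754803.
SE = √(0.069783 × 0.00184496) = 0.0113467.
z = (0.0612416 − 0.0925553)/0.0113467 = -0.0313137/0.0113467 = -2.7597.
p-value = P(Z > -2.760) ≈ 0.9971.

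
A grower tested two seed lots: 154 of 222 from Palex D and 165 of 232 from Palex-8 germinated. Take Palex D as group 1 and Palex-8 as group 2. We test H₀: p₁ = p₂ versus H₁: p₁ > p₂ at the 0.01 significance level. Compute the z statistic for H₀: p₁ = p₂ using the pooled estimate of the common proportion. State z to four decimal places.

p̂₁ = 154/222 ≈ 0.693694, p̂₂ = 165/232 ≈ 0.711207.
Pooled p̂ = (154+165)/(222+232) = 319/454 = 0.702643.
SE = √(0.208936 × 0.00881485) = 0.042915.
z = (0.693694 − 0.711207)/0.042915 = -0.017513/0.042915 = -0.4081.
p-value = P(Z > -0.408) ≈ 0.6584, so at α = 0.01 we fail to reject H₀.

z = -0.4081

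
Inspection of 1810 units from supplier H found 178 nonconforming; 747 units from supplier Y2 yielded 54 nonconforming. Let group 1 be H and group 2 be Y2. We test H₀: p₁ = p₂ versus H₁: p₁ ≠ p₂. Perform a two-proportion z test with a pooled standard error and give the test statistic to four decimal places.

z = 2.0858

p̂₁ = 178/1810 = 0.098343, p̂₂ = 54/747 = 0.072289.
Pooled p̂ = (178+54)/(1810+747) = 232/2557 = 0.090731.
SE = √(p̂(1−p̂)(1/n₁+1/n₂)) = √(0.090731·0.909269·0.00189117) = √(0.00015602) = 0.012491.
z = (0.098343 − 0.072289)/0.012491 = 0.026054/0.012491 = 2.0858.
Two-sided p-value ≈ 2·Φ(−2.086) = 0.0370.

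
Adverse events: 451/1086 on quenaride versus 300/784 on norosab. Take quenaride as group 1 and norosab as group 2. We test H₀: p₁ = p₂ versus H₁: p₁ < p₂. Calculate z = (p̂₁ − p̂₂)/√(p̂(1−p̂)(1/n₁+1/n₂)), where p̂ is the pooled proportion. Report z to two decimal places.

p̂₁ = 451/1086 ≈ 0.4153, p̂₂ = 300/784 ≈ 0.3827.
Pooled p̂ = (451+300)/(1086+784) = 751/1870 = 0.4016.
SE = √(0.240318 × 0.00219632) = 0.0230.
z = (0.4153 − 0.3827)/0.0230 = 0.0326/0.0230 = 1.42.
p-value = P(Z < 1.420) ≈ 0.9223.

z = 1.42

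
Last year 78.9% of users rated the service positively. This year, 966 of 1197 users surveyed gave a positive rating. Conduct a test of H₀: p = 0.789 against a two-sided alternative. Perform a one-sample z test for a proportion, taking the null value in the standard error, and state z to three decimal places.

z = 1.528

p̂ = 966/1197 ≈ 0.80702.
Under H₀, SE = √(0.789·0.211/1197) = √(0.00013908) = 0.01179.
z = (0.80702 − 0.789)/0.01179 = 0.01802/0.01179 = 1.528.
p-value = 2·P(Z > 1.528) ≈ 0.1266.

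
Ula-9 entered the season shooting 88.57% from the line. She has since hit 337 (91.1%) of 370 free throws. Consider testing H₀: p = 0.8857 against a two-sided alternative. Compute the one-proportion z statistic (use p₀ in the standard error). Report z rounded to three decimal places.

z = 1.518

p̂ = 337/370 = 0.91081.
Standard error under H₀: √(0.8857×0.1143/370) = 0.01654.
z = (0.91081 − 0.8857)/0.01654 = 0.02511/0.01654 = 1.518.
Two-sided p-value ≈ 2·Φ(−1.518) = 0.1290.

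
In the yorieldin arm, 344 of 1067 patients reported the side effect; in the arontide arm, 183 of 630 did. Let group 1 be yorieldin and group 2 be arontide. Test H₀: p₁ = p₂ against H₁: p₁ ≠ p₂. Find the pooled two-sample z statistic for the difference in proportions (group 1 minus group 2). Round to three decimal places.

p̂₁ = 344/1067 = 0.32240, p̂₂ = 183/630 = 0.29048.
Pooled p̂ = (344+183)/(1067+630) = 527/1697 = 0.31055.
SE = √(p̂(1−p̂)(1/n₁+1/n₂)) = √(0.31055·0.68945·0.00252451) = √(0.000540517) = 0.02325.
z = (0.32240 − 0.29048)/0.02325 = 0.03192/0.02325 = 1.373.
Two-sided p-value ≈ 2·Φ(−1.373) = 0.1697.

z = 1.373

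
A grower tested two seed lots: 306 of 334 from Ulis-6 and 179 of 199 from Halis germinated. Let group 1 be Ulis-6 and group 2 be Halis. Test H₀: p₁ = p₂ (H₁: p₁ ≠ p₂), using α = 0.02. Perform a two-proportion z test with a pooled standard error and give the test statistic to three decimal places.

z = 0.650

p̂₁ = 306/334 ≈ 0.91617, p̂₂ = 179/199 ≈ 0.89950.
Pooled p̂ = (306+179)/(334+199) = 485/533 = 0.90994.
SE = √(p̂(1−p̂)(1/n₁+1/n₂)) = √(0.90994·0.09006·0.00801914) = √(0.000657137) = 0.02563.
z = (0.91617 − 0.89950)/0.02563 = 0.01667/0.02563 = 0.650.
p-value = 2·P(Z > 0.650) ≈ 0.5155. With α = 0.02, fail to reject H₀.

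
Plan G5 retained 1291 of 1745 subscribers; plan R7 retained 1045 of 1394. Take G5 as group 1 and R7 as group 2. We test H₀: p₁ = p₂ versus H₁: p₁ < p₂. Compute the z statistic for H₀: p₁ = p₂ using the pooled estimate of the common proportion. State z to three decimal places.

z = -0.626

p̂₁ = 1291/1745 = 0.73983, p̂₂ = 1045/1394 = 0.74964.
Pooled p̂ = (1291+1045)/(1745+1394) = 2336/3139 = 0.74419.
SE = √(0.190373 × 0.00129043) = 0.01567.
z = (0.73983 − 0.74964)/0.01567 = -0.00981/0.01567 = -0.626.
p-value = P(Z < -0.626) ≈ 0.2656.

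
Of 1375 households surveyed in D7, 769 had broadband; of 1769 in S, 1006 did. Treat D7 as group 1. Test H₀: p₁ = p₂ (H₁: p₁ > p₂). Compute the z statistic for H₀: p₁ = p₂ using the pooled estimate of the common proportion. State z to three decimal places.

z = -0.528

p̂₁ = 769/1375 = 0.55927, p̂₂ = 1006/1769 = 0.56868.
Pooled p̂ = (769+1006)/(1375+1769) = 1775/3144 = 0.56457.
SE = √(0.245831 × 0.00129256) = 0.01783.
z = (0.55927 − 0.56868)/0.01783 = -0.00941/0.01783 = -0.528.
p-value = P(Z > -0.528) ≈ 0.7012.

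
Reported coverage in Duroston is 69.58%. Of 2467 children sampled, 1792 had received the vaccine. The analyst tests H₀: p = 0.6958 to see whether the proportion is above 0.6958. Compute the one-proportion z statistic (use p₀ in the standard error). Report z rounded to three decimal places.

z = 3.302

p̂ = 1792/2467 ≈ 0.726388.
SE = √(p₀(1−p₀)/n) = √(0.21166/2467) = 0.009263.
z = (0.726388 − 0.6958)/0.009263 = 0.030588/0.009263 = 3.302.
p-value = P(Z > 3.302) ≈ 0.0005.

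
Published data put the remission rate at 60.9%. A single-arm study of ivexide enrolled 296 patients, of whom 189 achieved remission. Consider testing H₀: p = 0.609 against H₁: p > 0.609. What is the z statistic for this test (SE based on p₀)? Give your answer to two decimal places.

z = 1.04

p̂ = 189/296 = 0.6385.
Standard error under H₀: √(0.609×0.391/296) = 0.0284.
z = (0.6385 − 0.609)/0.0284 = 0.0295/0.0284 = 1.04.
p-value = P(Z > 1.041) ≈ 0.1490.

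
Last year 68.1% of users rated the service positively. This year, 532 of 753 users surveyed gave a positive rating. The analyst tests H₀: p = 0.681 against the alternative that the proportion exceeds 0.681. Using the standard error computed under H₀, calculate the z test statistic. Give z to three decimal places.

z = 1.502

p̂ = 532/753 ≈ 0.706507.
SE = √(p₀(1−p₀)/n) = √(0.21724/753) = 0.016985.
z = (0.706507 − 0.681)/0.016985 = 0.025507/0.016985 = 1.502.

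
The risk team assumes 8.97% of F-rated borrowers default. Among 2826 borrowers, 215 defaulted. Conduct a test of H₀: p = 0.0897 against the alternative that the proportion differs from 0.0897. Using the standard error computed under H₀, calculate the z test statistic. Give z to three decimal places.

p̂ = 215/2826 ≈ 0.076079.
Under H₀, SE = √(0.0897·0.9103/2826) = √(2.88938e-05) = 0.005375.
z = (0.076079 − 0.0897)/0.005375 = -0.013621/0.005375 = -2.534.

z = -2.534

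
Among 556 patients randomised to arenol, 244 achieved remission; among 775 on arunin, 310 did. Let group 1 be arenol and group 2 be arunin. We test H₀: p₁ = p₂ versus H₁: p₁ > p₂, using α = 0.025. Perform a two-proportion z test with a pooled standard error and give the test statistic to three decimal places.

p̂₁ = 244/556 ≈ 0.43885, p̂₂ = 310/775 ≈ 0.40000.
Pooled p̂ = (244+310)/(556+775) = 554/1331 = 0.41623.
SE = √(0.242982 × 0.00308888) = 0.02740.
z = (0.43885 − 0.40000)/0.02740 = 0.03885/0.02740 = 1.418.
p-value = P(Z > 1.418) ≈ 0.0781; since p > α = 0.025, fail to reject H₀.

z = 1.418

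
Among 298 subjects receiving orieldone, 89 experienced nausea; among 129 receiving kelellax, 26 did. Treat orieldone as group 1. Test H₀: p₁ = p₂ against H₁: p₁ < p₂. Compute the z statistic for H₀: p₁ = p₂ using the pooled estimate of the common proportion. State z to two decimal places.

z = 2.08

p̂₁ = 89/298 ≈ 0.29866, p̂₂ = 26/129 ≈ 0.20155.
Pooled p̂ = (89+26)/(298+129) = 115/427 = 0.26932.
SE = √(p̂(1−p̂)(1/n₁+1/n₂)) = √(0.26932·0.73068·0.0111076) = √(0.00218584) = 0.04675.
z = (0.29866 − 0.20155)/0.04675 = 0.09711/0.04675 = 2.08.
p-value = P(Z < 2.077) ≈ 0.9811.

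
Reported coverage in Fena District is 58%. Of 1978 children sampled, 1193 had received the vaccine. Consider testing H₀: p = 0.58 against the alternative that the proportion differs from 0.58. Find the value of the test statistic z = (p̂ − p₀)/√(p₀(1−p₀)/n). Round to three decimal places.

p̂ = 1193/1978 ≈ 0.603134.
SE = √(p₀(1−p₀)/n) = √(0.2436/1978) = 0.011098.
z = (0.603134 − 0.58)/0.011098 = 0.023134/0.011098 = 2.085.
Two-sided p-value ≈ 2·Φ(−2.085) = 0.0371.

z = 2.085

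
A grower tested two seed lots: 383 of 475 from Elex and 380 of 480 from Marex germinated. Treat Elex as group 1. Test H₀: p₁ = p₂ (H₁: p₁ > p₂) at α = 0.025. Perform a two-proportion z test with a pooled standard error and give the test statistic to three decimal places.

z = 0.565

p̂₁ = 383/475 ≈ 0.80632, p̂₂ = 380/480 ≈ 0.79167.
Pooled p̂ = (383+380)/(475+480) = 763/955 = 0.79895.
SE = √(0.160627 × 0.0041886) = 0.02594.
z = (0.80632 − 0.79167)/0.02594 = 0.01465/0.02594 = 0.565.
p-value = P(Z > 0.565) ≈ 0.2861. With α = 0.025, fail to reject H₀.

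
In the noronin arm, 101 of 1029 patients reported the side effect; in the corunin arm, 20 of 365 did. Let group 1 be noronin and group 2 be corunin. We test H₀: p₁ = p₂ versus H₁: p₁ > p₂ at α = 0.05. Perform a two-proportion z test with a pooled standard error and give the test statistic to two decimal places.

p̂₁ = 101/1029 ≈ 0.09815, p̂₂ = 20/365 ≈ 0.05479.
Pooled p̂ = (101+20)/(1029+365) = 121/1394 = 0.08680.
SE = √(p̂(1−p̂)(1/n₁+1/n₂)) = √(0.08680·0.91320·0.00371154) = √(0.0002942) = 0.01715.
z = (0.09815 − 0.05479)/0.01715 = 0.04336/0.01715 = 2.53.
p-value = P(Z > 2.528) ≈ 0.0057, so at α = 0.05 we reject H₀.

z = 2.53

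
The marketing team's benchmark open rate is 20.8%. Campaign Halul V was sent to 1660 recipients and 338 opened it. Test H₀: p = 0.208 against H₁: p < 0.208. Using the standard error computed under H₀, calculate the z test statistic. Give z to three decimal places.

p̂ = 338/1660 = 0.203614.
Under H₀, SE = √(0.208·0.792/1660) = √(9.92386e-05) = 0.009962.
z = (0.203614 − 0.208)/0.009962 = -0.004386/0.009962 = -0.440.

z = -0.440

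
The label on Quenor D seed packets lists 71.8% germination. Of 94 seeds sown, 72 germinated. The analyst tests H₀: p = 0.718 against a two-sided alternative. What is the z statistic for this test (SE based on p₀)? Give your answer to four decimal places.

z = 1.0333

p̂ = 72/94 ≈ 0.765957.
Standard error under H₀: √(0.718×0.282/94) = 0.046411.
z = (0.765957 − 0.718)/0.046411 = 0.047957/0.046411 = 1.0333.
p-value = 2·P(Z > 1.033) ≈ 0.3015.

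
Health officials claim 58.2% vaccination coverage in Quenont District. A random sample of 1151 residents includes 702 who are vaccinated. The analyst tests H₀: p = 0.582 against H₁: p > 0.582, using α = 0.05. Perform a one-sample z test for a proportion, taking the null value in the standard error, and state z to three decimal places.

p̂ = 702/1151 ≈ 0.60990.
Under H₀, SE = √(0.582·0.418/1151) = √(0.000211361) = 0.01454.
z = (0.60990 − 0.582)/0.01454 = 0.02790/0.01454 = 1.919.
p-value = P(Z > 1.919) ≈ 0.0275; since p < α = 0.05, reject H₀.

z = 1.919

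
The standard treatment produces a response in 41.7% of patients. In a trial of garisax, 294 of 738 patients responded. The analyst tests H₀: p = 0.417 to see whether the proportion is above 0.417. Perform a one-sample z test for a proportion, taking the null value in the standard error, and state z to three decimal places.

p̂ = 294/738 ≈ 0.39837.
SE = √(p₀(1−p₀)/n) = √(0.24311/738) = 0.01815.
z = (0.39837 − 0.417)/0.01815 = -0.01863/0.01815 = -1.026.
p-value = P(Z > -1.026) ≈ 0.8476.

z = -1.026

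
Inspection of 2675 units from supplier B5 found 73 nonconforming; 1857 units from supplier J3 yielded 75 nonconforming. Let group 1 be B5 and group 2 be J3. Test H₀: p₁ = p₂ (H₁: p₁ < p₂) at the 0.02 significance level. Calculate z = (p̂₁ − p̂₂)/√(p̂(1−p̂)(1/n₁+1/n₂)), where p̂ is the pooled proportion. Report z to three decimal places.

p̂₁ = 73/2675 = 0.027290, p̂₂ = 75/1857 = 0.040388.
Pooled p̂ = (73+75)/(2675+1857) = 148/4532 = 0.032657.
SE = √(p̂(1−p̂)(1/n₁+1/n₂)) = √(0.032657·0.967343·0.000912335) = √(2.88208e-05) = 0.005369.
z = (0.027290 − 0.040388)/0.005369 = -0.013098/0.005369 = -2.440.
p-value = P(Z < -2.440) ≈ 0.0073, so at α = 0.02 we reject H₀.

z = -2.440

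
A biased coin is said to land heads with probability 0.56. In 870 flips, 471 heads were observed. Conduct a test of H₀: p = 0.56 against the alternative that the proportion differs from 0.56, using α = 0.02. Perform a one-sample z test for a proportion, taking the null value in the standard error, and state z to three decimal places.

z = -1.106

p̂ = 471/870 ≈ 0.54138.
SE = √(p₀(1−p₀)/n) = √(0.2464/870) = 0.01683.
z = (0.54138 − 0.56)/0.01683 = -0.01862/0.01683 = -1.106.
p-value = 2·P(Z > 1.106) ≈ 0.2685; since p > α = 0.02, fail to reject H₀.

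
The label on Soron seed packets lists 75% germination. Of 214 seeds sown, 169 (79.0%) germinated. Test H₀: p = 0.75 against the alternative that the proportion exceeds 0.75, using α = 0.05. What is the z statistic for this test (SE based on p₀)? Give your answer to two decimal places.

p̂ = 169/214 ≈ 0.7897.
Under H₀, SE = √(0.75·0.25/214) = √(0.000876168) = 0.0296.
z = (0.7897 − 0.75)/0.0296 = 0.0397/0.0296 = 1.34.
p-value = P(Z > 1.342) ≈ 0.0898. With α = 0.05, fail to reject H₀.

z = 1.34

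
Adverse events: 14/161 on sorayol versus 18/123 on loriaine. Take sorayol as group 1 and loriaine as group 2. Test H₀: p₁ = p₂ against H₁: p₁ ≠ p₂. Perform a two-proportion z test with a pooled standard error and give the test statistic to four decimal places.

z = -1.5683

p̂₁ = 14/161 = 0.086957, p̂₂ = 18/123 = 0.146341.
Pooled p̂ = (14+18)/(161+123) = 32/284 = 0.112676.
SE = √(p̂(1−p̂)(1/n₁+1/n₂)) = √(0.112676·0.887324·0.0143413) = √(0.00143384) = 0.037866.
z = (0.086957 − 0.146341)/0.037866 = -0.059384/0.037866 = -1.5683.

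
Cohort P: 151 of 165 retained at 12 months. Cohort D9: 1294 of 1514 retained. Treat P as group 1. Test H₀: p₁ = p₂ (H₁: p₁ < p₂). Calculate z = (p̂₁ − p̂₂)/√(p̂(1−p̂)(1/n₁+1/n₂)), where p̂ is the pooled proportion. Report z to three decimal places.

p̂₁ = 151/165 = 0.915152, p̂₂ = 1294/1514 = 0.854690.
Pooled p̂ = (151+1294)/(165+1514) = 1445/1679 = 0.860631.
SE = √(0.119945 × 0.00672111) = 0.028393.
z = (0.915152 − 0.854690)/0.028393 = 0.060462/0.028393 = 2.129.
p-value = P(Z < 2.129) ≈ 0.9834.

z = 2.129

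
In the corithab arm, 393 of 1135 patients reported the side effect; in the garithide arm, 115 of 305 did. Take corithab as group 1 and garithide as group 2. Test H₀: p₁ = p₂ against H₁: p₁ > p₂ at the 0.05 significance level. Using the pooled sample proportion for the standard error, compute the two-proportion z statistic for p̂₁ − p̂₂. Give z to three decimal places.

z = -0.999

p̂₁ = 393/1135 ≈ 0.34626, p̂₂ = 115/305 ≈ 0.37705.
Pooled p̂ = (393+115)/(1135+305) = 508/1440 = 0.35278.
SE = √(0.228326 × 0.00415975) = 0.03082.
z = (0.34626 − 0.37705)/0.03082 = -0.03079/0.03082 = -0.999.
p-value = P(Z > -0.999) ≈ 0.8412. With α = 0.05, fail to reject H₀.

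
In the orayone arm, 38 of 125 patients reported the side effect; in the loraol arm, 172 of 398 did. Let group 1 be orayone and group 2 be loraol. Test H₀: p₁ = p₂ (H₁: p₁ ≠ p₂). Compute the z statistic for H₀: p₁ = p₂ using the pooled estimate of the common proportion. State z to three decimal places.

p̂₁ = 38/125 = 0.30400, p̂₂ = 172/398 = 0.43216.
Pooled p̂ = (38+172)/(125+398) = 210/523 = 0.40153.
SE = √(p̂(1−p̂)(1/n₁+1/n₂)) = √(0.40153·0.59847·0.0105126) = √(0.00252621) = 0.05026.
z = (0.30400 − 0.43216)/0.05026 = -0.12816/0.05026 = -2.550.
Two-sided p-value ≈ 2·Φ(−2.550) = 0.0108.

z = -2.550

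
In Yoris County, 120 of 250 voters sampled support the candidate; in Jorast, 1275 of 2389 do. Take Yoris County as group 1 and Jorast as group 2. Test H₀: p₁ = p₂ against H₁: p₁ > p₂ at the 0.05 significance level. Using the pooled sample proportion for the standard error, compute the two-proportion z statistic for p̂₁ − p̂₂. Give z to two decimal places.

p̂₁ = 120/250 ≈ 0.4800, p̂₂ = 1275/2389 ≈ 0.5337.
Pooled p̂ = (120+1275)/(250+2389) = 1395/2639 = 0.5286.
SE = √(0.249182 × 0.00441859) = 0.0332.
z = (0.4800 − 0.5337)/0.0332 = -0.0537/0.0332 = -1.62.
p-value = P(Z > -1.618) ≈ 0.9472. With α = 0.05, fail to reject H₀.

z = -1.62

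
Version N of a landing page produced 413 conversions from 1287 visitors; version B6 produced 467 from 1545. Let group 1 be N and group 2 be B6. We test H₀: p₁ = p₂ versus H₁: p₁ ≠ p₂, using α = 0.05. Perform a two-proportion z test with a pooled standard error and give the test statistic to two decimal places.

p̂₁ = 413/1287 = 0.32090, p̂₂ = 467/1545 = 0.30227.
Pooled p̂ = (413+467)/(1287+1545) = 880/2832 = 0.31073.
SE = √(0.214179 × 0.00142425) = 0.01747.
z = (0.32090 − 0.30227)/0.01747 = 0.01863/0.01747 = 1.07.
Two-sided p-value ≈ 2·Φ(−1.067) = 0.2860. With α = 0.05, fail to reject H₀.

z = 1.07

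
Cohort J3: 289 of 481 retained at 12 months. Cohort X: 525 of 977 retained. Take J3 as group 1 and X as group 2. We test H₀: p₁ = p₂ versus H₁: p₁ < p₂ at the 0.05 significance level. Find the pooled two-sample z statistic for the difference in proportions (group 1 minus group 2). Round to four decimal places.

z = 2.2947

p̂₁ = 289/481 ≈ 0.6008316, p̂₂ = 525/977 ≈ 0.5373593.
Pooled p̂ = (289+525)/(481+977) = 814/1458 = 0.5582990.
SE = √(0.246601 × 0.00310254) = 0.0276603.
z = (0.6008316 − 0.5373593)/0.0276603 = 0.0634723/0.0276603 = 2.2947.
p-value = P(Z < 2.295) ≈ 0.9891; since p > α = 0.05, fail to reject H₀.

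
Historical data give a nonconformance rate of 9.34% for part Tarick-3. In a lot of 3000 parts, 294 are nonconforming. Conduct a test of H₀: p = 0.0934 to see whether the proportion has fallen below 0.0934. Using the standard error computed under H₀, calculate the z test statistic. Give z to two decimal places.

z = 0.87

p̂ = 294/3000 = 0.0980.
Standard error under H₀: √(0.0934×0.9066/3000) = 0.0053.
z = (0.0980 − 0.0934)/0.0053 = 0.0046/0.0053 = 0.87.
p-value = P(Z < 0.866) ≈ 0.8067.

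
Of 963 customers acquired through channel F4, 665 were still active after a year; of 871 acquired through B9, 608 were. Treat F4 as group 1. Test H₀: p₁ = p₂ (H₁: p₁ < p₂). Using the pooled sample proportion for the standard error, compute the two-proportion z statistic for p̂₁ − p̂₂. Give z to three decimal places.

p̂₁ = 665/963 ≈ 0.69055, p̂₂ = 608/871 ≈ 0.69805.
Pooled p̂ = (665+608)/(963+871) = 1273/1834 = 0.69411.
SE = √(p̂(1−p̂)(1/n₁+1/n₂)) = √(0.69411·0.30589·0.00218653) = √(0.000464245) = 0.02155.
z = (0.69055 − 0.69805)/0.02155 = -0.00750/0.02155 = -0.348.
p-value = P(Z < -0.348) ≈ 0.3639.

z = -0.348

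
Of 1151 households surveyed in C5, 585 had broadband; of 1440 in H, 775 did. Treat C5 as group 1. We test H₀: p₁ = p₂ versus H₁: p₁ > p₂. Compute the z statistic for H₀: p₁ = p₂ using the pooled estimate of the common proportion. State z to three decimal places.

p̂₁ = 585/1151 ≈ 0.508254, p̂₂ = 775/1440 ≈ 0.538194.
Pooled p̂ = (585+775)/(1151+1440) = 1360/2591 = 0.524894.
SE = √(0.24938 × 0.00156325) = 0.019744.
z = (0.508254 − 0.538194)/0.019744 = -0.029940/0.019744 = -1.516.
p-value = P(Z > -1.516) ≈ 0.9353.

z = -1.516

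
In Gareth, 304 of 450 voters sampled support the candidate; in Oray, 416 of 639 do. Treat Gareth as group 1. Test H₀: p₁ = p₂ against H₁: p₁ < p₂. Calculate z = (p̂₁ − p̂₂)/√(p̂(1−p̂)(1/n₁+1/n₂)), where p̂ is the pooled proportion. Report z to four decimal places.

p̂₁ = 304/450 ≈ 0.6755556, p̂₂ = 416/639 ≈ 0.6510172.
Pooled p̂ = (304+416)/(450+639) = 720/1089 = 0.6611570.
SE = √(p̂(1−p̂)(1/n₁+1/n₂)) = √(0.6611570·0.3388430·0.00378717) = √(0.000848433) = 0.0291279.
z = (0.6755556 − 0.6510172)/0.0291279 = 0.0245384/0.0291279 = 0.8424.
p-value = P(Z < 0.842) ≈ 0.8002.

z = 0.8424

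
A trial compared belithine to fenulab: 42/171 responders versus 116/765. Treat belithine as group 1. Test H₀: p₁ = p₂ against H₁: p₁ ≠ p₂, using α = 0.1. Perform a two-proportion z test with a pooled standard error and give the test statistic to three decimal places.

p̂₁ = 42/171 = 0.245614, p̂₂ = 116/765 = 0.151634.
Pooled p̂ = (42+116)/(171+765) = 158/936 = 0.168803.
SE = √(0.140309 × 0.00715514) = 0.031685.
z = (0.245614 − 0.151634)/0.031685 = 0.093980/0.031685 = 2.966.
p-value = 2·P(Z > 2.966) ≈ 0.0030. With α = 0.1, reject H₀.

z = 2.966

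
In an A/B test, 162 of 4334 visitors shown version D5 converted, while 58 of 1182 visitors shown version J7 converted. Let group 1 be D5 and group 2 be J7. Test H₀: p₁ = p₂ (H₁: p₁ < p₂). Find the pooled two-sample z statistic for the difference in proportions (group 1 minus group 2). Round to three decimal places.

p̂₁ = 162/4334 ≈ 0.03738, p̂₂ = 58/1182 ≈ 0.04907.
Pooled p̂ = (162+58)/(4334+1182) = 220/5516 = 0.03988.
SE = √(p̂(1−p̂)(1/n₁+1/n₂)) = √(0.03988·0.96012·0.00107676) = √(4.12325e-05) = 0.00642.
z = (0.03738 − 0.04907)/0.00642 = -0.01169/0.00642 = -1.821.
p-value = P(Z < -1.821) ≈ 0.0343.

z = -1.821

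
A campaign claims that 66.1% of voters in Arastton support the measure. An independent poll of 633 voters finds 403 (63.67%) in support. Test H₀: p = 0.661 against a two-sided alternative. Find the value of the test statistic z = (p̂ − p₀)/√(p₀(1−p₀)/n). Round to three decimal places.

p̂ = 403/633 ≈ 0.636651.
Standard error under H₀: √(0.661×0.339/633) = 0.018815.
z = (0.636651 − 0.661)/0.018815 = -0.024349/0.018815 = -1.294.
Two-sided p-value ≈ 2·Φ(−1.294) = 0.1956.

z = -1.294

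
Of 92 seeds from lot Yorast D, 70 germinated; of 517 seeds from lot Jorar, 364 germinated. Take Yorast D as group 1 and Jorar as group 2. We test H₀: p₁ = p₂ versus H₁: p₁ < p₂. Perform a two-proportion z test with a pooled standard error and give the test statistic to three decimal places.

p̂₁ = 70/92 ≈ 0.76087, p̂₂ = 364/517 ≈ 0.70406.
Pooled p̂ = (70+364)/(92+517) = 434/609 = 0.71264.
SE = √(p̂(1−p̂)(1/n₁+1/n₂)) = √(0.71264·0.28736·0.0128038) = √(0.002622) = 0.05121.
z = (0.76087 − 0.70406)/0.05121 = 0.05681/0.05121 = 1.109.
p-value = P(Z < 1.109) ≈ 0.8664.

z = 1.109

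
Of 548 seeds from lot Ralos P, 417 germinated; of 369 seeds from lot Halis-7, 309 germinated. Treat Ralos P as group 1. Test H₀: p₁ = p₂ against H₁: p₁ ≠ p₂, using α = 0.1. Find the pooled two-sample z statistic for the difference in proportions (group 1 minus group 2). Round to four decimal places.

p̂₁ = 417/548 ≈ 0.760949, p̂₂ = 309/369 ≈ 0.837398.
Pooled p̂ = (417+309)/(548+369) = 726/917 = 0.791712.
SE = √(p̂(1−p̂)(1/n₁+1/n₂)) = √(0.791712·0.208288·0.00453484) = √(0.000747814) = 0.027346.
z = (0.760949 − 0.837398)/0.027346 = -0.076449/0.027346 = -2.7956.
p-value = 2·P(Z > 2.796) ≈ 0.0052. With α = 0.1, reject H₀.

z = -2.7956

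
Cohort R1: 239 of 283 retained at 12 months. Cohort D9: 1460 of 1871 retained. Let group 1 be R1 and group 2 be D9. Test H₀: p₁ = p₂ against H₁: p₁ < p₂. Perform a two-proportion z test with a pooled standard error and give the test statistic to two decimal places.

p̂₁ = 239/283 ≈ 0.8445, p̂₂ = 1460/1871 ≈ 0.7803.
Pooled p̂ = (239+1460)/(283+1871) = 1699/2154 = 0.7888.
SE = √(p̂(1−p̂)(1/n₁+1/n₂)) = √(0.7888·0.2112·0.00406804) = √(0.000677796) = 0.0260.
z = (0.8445 − 0.7803)/0.0260 = 0.0642/0.0260 = 2.47.

z = 2.47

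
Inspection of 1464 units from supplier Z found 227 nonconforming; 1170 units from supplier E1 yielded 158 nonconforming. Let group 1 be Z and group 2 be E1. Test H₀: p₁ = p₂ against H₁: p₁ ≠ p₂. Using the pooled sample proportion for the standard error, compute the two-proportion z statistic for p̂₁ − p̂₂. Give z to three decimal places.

p̂₁ = 227/1464 = 0.15505, p̂₂ = 158/1170 = 0.13504.
Pooled p̂ = (227+158)/(1464+1170) = 385/2634 = 0.14617.
SE = √(0.124801 × 0.00153776) = 0.01385.
z = (0.15505 − 0.13504)/0.01385 = 0.02001/0.01385 = 1.445.
p-value = 2·P(Z > 1.445) ≈ 0.1486.

z = 1.445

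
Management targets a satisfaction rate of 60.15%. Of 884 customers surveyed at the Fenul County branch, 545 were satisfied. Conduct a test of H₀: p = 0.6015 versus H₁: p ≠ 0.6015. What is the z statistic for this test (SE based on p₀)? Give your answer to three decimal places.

z = 0.912

p̂ = 545/884 ≈ 0.61652.
Under H₀, SE = √(0.6015·0.3985/884) = √(0.000271151) = 0.01647.
z = (0.61652 − 0.6015)/0.01647 = 0.01502/0.01647 = 0.912.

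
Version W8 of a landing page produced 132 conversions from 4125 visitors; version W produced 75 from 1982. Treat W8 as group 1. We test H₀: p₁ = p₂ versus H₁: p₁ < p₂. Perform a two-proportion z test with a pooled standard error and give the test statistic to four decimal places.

z = -1.1809

p̂₁ = 132/4125 ≈ 0.0320000, p̂₂ = 75/1982 ≈ 0.0378406.
Pooled p̂ = (132+75)/(4125+1982) = 207/6107 = 0.0338955.
SE = √(0.0327466 × 0.000746965) = 0.0049458.
z = (0.0320000 − 0.0378406)/0.0049458 = -0.0058406/0.0049458 = -1.1809.
p-value = P(Z < -1.181) ≈ 0.1188.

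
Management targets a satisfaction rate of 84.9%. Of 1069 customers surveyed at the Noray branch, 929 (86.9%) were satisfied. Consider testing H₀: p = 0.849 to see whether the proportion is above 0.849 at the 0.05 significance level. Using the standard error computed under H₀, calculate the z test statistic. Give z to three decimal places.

p̂ = 929/1069 = 0.86904.
Under H₀, SE = √(0.849·0.151/1069) = √(0.000119924) = 0.01095.
z = (0.86904 − 0.849)/0.01095 = 0.02004/0.01095 = 1.830.
p-value = P(Z > 1.830) ≈ 0.0337. With α = 0.05, reject H₀.

z = 1.830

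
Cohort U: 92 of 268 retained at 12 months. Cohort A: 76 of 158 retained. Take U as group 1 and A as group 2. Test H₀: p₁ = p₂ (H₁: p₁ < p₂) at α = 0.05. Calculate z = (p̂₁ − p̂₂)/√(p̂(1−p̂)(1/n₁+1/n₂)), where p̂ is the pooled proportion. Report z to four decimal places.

p̂₁ = 92/268 ≈ 0.343284, p̂₂ = 76/158 ≈ 0.481013.
Pooled p̂ = (92+76)/(268+158) = 168/426 = 0.394366.
SE = √(0.238841 × 0.0100605) = 0.049019.
z = (0.343284 − 0.481013)/0.049019 = -0.137729/0.049019 = -2.8097.
p-value = P(Z < -2.810) ≈ 0.0025, so at α = 0.05 we reject H₀.

z = -2.8097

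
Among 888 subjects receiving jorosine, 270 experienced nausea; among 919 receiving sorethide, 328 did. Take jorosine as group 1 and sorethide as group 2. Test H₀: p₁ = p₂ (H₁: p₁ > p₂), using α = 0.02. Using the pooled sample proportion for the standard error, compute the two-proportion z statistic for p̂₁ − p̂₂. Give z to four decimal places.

p̂₁ = 270/888 ≈ 0.304054, p̂₂ = 328/919 ≈ 0.356910.
Pooled p̂ = (270+328)/(888+919) = 598/1807 = 0.330935.
SE = √(p̂(1−p̂)(1/n₁+1/n₂)) = √(0.330935·0.669065·0.00221427) = √(0.000490276) = 0.022142.
z = (0.304054 − 0.356910)/0.022142 = -0.052856/0.022142 = -2.3871.
p-value = P(Z > -2.387) ≈ 0.9915; since p > α = 0.02, fail to reject H₀.

z = -2.3871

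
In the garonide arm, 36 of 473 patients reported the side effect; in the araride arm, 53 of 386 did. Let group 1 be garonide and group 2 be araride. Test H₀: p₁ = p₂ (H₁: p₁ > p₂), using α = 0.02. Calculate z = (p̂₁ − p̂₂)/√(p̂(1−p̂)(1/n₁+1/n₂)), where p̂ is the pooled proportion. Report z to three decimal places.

z = -2.928

p̂₁ = 36/473 = 0.07611, p̂₂ = 53/386 = 0.13731.
Pooled p̂ = (36+53)/(473+386) = 89/859 = 0.10361.
SE = √(0.0928741 × 0.00470484) = 0.02090.
z = (0.07611 − 0.13731)/0.02090 = -0.06120/0.02090 = -2.928.
p-value = P(Z > -2.928) ≈ 0.9983; since p > α = 0.02, fail to reject H₀.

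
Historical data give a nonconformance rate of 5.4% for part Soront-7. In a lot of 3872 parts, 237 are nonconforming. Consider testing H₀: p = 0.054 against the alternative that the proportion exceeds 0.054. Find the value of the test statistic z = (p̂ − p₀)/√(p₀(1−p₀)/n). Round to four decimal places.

z = 1.9846

p̂ = 237/3872 = 0.06120868.
SE = √(p₀(1−p₀)/n) = √(0.051084/3872) = 0.00363224.
z = (0.06120868 − 0.054)/0.00363224 = 0.00720868/0.00363224 = 1.9846.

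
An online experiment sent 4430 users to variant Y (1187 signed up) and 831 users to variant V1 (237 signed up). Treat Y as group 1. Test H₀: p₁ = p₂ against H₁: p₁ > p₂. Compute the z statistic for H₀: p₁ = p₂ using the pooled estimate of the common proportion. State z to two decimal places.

z = -1.03

p̂₁ = 1187/4430 ≈ 0.2679, p̂₂ = 237/831 ≈ 0.2852.
Pooled p̂ = (1187+237)/(4430+831) = 1424/5261 = 0.2707.
SE = √(0.197408 × 0.0014291) = 0.0168.
z = (0.2679 − 0.2852)/0.0168 = -0.0173/0.0168 = -1.03.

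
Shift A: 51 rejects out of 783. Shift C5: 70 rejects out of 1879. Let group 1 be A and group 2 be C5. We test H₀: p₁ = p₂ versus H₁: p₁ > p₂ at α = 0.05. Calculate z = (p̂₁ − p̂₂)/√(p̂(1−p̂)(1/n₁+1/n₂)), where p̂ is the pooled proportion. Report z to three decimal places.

p̂₁ = 51/783 ≈ 0.06513, p̂₂ = 70/1879 ≈ 0.03725.
Pooled p̂ = (51+70)/(783+1879) = 121/2662 = 0.04545.
SE = √(p̂(1−p̂)(1/n₁+1/n₂)) = √(0.04545·0.95455·0.00180934) = √(7.85043e-05) = 0.00886.
z = (0.06513 − 0.03725)/0.00886 = 0.02788/0.00886 = 3.147.
p-value = P(Z > 3.147) ≈ 0.0008; since p < α = 0.05, reject H₀.

z = 3.147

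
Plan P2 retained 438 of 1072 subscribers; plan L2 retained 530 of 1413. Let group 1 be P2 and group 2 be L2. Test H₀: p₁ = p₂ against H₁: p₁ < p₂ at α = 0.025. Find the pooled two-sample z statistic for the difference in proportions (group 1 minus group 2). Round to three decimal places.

p̂₁ = 438/1072 ≈ 0.40858, p̂₂ = 530/1413 ≈ 0.37509.
Pooled p̂ = (438+530)/(1072+1413) = 968/2485 = 0.38954.
SE = √(0.237798 × 0.00164055) = 0.01975.
z = (0.40858 − 0.37509)/0.01975 = 0.03349/0.01975 = 1.696.
p-value = P(Z < 1.696) ≈ 0.9550, so at α = 0.025 we fail to reject H₀.

z = 1.696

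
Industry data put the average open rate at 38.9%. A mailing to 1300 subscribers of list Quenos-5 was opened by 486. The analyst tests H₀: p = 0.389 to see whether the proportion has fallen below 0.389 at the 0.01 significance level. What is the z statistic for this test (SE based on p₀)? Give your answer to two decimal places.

z = -1.12

p̂ = 486/1300 = 0.37385.
Under H₀, SE = √(0.389·0.611/1300) = √(0.00018283) = 0.01352.
z = (0.37385 − 0.389)/0.01352 = -0.01515/0.01352 = -1.12.
p-value = P(Z < -1.121) ≈ 0.1312; since p > α = 0.01, fail to reject H₀.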